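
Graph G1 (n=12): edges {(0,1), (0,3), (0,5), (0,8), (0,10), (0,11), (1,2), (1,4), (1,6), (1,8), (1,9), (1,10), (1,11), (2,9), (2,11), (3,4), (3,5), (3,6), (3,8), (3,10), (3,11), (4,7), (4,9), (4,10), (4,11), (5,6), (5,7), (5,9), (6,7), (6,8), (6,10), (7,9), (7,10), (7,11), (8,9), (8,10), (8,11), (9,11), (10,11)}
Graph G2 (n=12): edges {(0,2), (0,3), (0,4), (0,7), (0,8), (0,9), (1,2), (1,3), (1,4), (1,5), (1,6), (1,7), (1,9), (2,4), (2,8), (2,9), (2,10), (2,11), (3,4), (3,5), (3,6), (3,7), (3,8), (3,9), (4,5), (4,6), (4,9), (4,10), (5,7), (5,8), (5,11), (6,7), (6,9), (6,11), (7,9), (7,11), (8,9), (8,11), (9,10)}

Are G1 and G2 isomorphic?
Yes, isomorphic

The graphs are isomorphic.
One valid mapping φ: V(G1) → V(G2): 0→6, 1→4, 2→10, 3→7, 4→0, 5→11, 6→5, 7→8, 8→1, 9→2, 10→3, 11→9

Verify φ preserves adjacency — for each edge of G1, its image is an edge of G2:
  (0,1) → (φ(0),φ(1)) = (4,6) ∈ E(G2) ✓
  (0,3) → (φ(0),φ(3)) = (6,7) ∈ E(G2) ✓
  (0,5) → (φ(0),φ(5)) = (6,11) ∈ E(G2) ✓
  (0,8) → (φ(0),φ(8)) = (1,6) ∈ E(G2) ✓
  (0,10) → (φ(0),φ(10)) = (3,6) ∈ E(G2) ✓
  (0,11) → (φ(0),φ(11)) = (6,9) ∈ E(G2) ✓
  (1,2) → (φ(1),φ(2)) = (4,10) ∈ E(G2) ✓
  (1,4) → (φ(1),φ(4)) = (0,4) ∈ E(G2) ✓
  (1,6) → (φ(1),φ(6)) = (4,5) ∈ E(G2) ✓
  (1,8) → (φ(1),φ(8)) = (1,4) ∈ E(G2) ✓
  (1,9) → (φ(1),φ(9)) = (2,4) ∈ E(G2) ✓
  (1,10) → (φ(1),φ(10)) = (3,4) ∈ E(G2) ✓
  (1,11) → (φ(1),φ(11)) = (4,9) ∈ E(G2) ✓
  (2,9) → (φ(2),φ(9)) = (2,10) ∈ E(G2) ✓
  (2,11) → (φ(2),φ(11)) = (9,10) ∈ E(G2) ✓
  (3,4) → (φ(3),φ(4)) = (0,7) ∈ E(G2) ✓
  (3,5) → (φ(3),φ(5)) = (7,11) ∈ E(G2) ✓
  (3,6) → (φ(3),φ(6)) = (5,7) ∈ E(G2) ✓
  (3,8) → (φ(3),φ(8)) = (1,7) ∈ E(G2) ✓
  (3,10) → (φ(3),φ(10)) = (3,7) ∈ E(G2) ✓
  (3,11) → (φ(3),φ(11)) = (7,9) ∈ E(G2) ✓
  (4,7) → (φ(4),φ(7)) = (0,8) ∈ E(G2) ✓
  (4,9) → (φ(4),φ(9)) = (0,2) ∈ E(G2) ✓
  (4,10) → (φ(4),φ(10)) = (0,3) ∈ E(G2) ✓
  (4,11) → (φ(4),φ(11)) = (0,9) ∈ E(G2) ✓
  (5,6) → (φ(5),φ(6)) = (5,11) ∈ E(G2) ✓
  (5,7) → (φ(5),φ(7)) = (8,11) ∈ E(G2) ✓
  (5,9) → (φ(5),φ(9)) = (2,11) ∈ E(G2) ✓
  (6,7) → (φ(6),φ(7)) = (5,8) ∈ E(G2) ✓
  (6,8) → (φ(6),φ(8)) = (1,5) ∈ E(G2) ✓
  (6,10) → (φ(6),φ(10)) = (3,5) ∈ E(G2) ✓
  (7,9) → (φ(7),φ(9)) = (2,8) ∈ E(G2) ✓
  (7,10) → (φ(7),φ(10)) = (3,8) ∈ E(G2) ✓
  (7,11) → (φ(7),φ(11)) = (8,9) ∈ E(G2) ✓
  (8,9) → (φ(8),φ(9)) = (1,2) ∈ E(G2) ✓
  (8,10) → (φ(8),φ(10)) = (1,3) ∈ E(G2) ✓
  (8,11) → (φ(8),φ(11)) = (1,9) ∈ E(G2) ✓
  (9,11) → (φ(9),φ(11)) = (2,9) ∈ E(G2) ✓
  (10,11) → (φ(10),φ(11)) = (3,9) ∈ E(G2) ✓
All 39 edges of G1 map to edges of G2, and |E(G1)| = |E(G2)| = 39, so φ is a bijection on edges as well as vertices. Hence G1 ≅ G2.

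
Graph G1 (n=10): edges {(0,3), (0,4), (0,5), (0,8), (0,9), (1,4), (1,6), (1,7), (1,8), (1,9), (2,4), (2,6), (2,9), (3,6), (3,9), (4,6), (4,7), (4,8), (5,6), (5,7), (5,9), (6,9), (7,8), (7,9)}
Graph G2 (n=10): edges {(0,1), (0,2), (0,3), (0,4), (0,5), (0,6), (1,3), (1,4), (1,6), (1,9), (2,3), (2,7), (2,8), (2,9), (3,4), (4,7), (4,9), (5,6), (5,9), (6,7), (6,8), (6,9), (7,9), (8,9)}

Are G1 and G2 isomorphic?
Yes, isomorphic

The graphs are isomorphic.
One valid mapping φ: V(G1) → V(G2): 0→2, 1→1, 2→5, 3→8, 4→0, 5→7, 6→6, 7→4, 8→3, 9→9

Verify φ preserves adjacency — for each edge of G1, its image is an edge of G2:
  (0,3) → (φ(0),φ(3)) = (2,8) ∈ E(G2) ✓
  (0,4) → (φ(0),φ(4)) = (0,2) ∈ E(G2) ✓
  (0,5) → (φ(0),φ(5)) = (2,7) ∈ E(G2) ✓
  (0,8) → (φ(0),φ(8)) = (2,3) ∈ E(G2) ✓
  (0,9) → (φ(0),φ(9)) = (2,9) ∈ E(G2) ✓
  (1,4) → (φ(1),φ(4)) = (0,1) ∈ E(G2) ✓
  (1,6) → (φ(1),φ(6)) = (1,6) ∈ E(G2) ✓
  (1,7) → (φ(1),φ(7)) = (1,4) ∈ E(G2) ✓
  (1,8) → (φ(1),φ(8)) = (1,3) ∈ E(G2) ✓
  (1,9) → (φ(1),φ(9)) = (1,9) ∈ E(G2) ✓
  (2,4) → (φ(2),φ(4)) = (0,5) ∈ E(G2) ✓
  (2,6) → (φ(2),φ(6)) = (5,6) ∈ E(G2) ✓
  (2,9) → (φ(2),φ(9)) = (5,9) ∈ E(G2) ✓
  (3,6) → (φ(3),φ(6)) = (6,8) ∈ E(G2) ✓
  (3,9) → (φ(3),φ(9)) = (8,9) ∈ E(G2) ✓
  (4,6) → (φ(4),φ(6)) = (0,6) ∈ E(G2) ✓
  (4,7) → (φ(4),φ(7)) = (0,4) ∈ E(G2) ✓
  (4,8) → (φ(4),φ(8)) = (0,3) ∈ E(G2) ✓
  (5,6) → (φ(5),φ(6)) = (6,7) ∈ E(G2) ✓
  (5,7) → (φ(5),φ(7)) = (4,7) ∈ E(G2) ✓
  (5,9) → (φ(5),φ(9)) = (7,9) ∈ E(G2) ✓
  (6,9) → (φ(6),φ(9)) = (6,9) ∈ E(G2) ✓
  (7,8) → (φ(7),φ(8)) = (3,4) ∈ E(G2) ✓
  (7,9) → (φ(7),φ(9)) = (4,9) ∈ E(G2) ✓
All 24 edges of G1 map to edges of G2, and |E(G1)| = |E(G2)| = 24, so φ is a bijection on edges as well as vertices. Hence G1 ≅ G2.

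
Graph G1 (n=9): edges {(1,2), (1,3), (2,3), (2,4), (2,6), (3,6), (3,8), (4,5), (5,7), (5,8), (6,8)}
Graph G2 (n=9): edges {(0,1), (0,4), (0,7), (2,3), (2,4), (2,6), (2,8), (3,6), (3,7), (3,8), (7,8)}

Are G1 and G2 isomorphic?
Yes, isomorphic

The graphs are isomorphic.
One valid mapping φ: V(G1) → V(G2): 0→5, 1→6, 2→2, 3→3, 4→4, 5→0, 6→8, 7→1, 8→7

Verify φ preserves adjacency — for each edge of G1, its image is an edge of G2:
  (1,2) → (φ(1),φ(2)) = (2,6) ∈ E(G2) ✓
  (1,3) → (φ(1),φ(3)) = (3,6) ∈ E(G2) ✓
  (2,3) → (φ(2),φ(3)) = (2,3) ∈ E(G2) ✓
  (2,4) → (φ(2),φ(4)) = (2,4) ∈ E(G2) ✓
  (2,6) → (φ(2),φ(6)) = (2,8) ∈ E(G2) ✓
  (3,6) → (φ(3),φ(6)) = (3,8) ∈ E(G2) ✓
  (3,8) → (φ(3),φ(8)) = (3,7) ∈ E(G2) ✓
  (4,5) → (φ(4),φ(5)) = (0,4) ∈ E(G2) ✓
  (5,7) → (φ(5),φ(7)) = (0,1) ∈ E(G2) ✓
  (5,8) → (φ(5),φ(8)) = (0,7) ∈ E(G2) ✓
  (6,8) → (φ(6),φ(8)) = (7,8) ∈ E(G2) ✓
All 11 edges of G1 map to edges of G2, and |E(G1)| = |E(G2)| = 11, so φ is a bijection on edges as well as vertices. Hence G1 ≅ G2.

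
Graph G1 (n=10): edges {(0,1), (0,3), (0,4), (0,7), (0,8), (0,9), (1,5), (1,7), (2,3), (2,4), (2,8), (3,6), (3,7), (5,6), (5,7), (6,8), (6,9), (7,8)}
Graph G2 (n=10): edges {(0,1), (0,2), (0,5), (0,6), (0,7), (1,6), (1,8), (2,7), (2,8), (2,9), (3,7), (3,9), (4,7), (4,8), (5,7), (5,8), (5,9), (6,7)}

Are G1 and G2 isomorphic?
Yes, isomorphic

The graphs are isomorphic.
One valid mapping φ: V(G1) → V(G2): 0→7, 1→6, 2→9, 3→2, 4→3, 5→1, 6→8, 7→0, 8→5, 9→4

Verify φ preserves adjacency — for each edge of G1, its image is an edge of G2:
  (0,1) → (φ(0),φ(1)) = (6,7) ∈ E(G2) ✓
  (0,3) → (φ(0),φ(3)) = (2,7) ∈ E(G2) ✓
  (0,4) → (φ(0),φ(4)) = (3,7) ∈ E(G2) ✓
  (0,7) → (φ(0),φ(7)) = (0,7) ∈ E(G2) ✓
  (0,8) → (φ(0),φ(8)) = (5,7) ∈ E(G2) ✓
  (0,9) → (φ(0),φ(9)) = (4,7) ∈ E(G2) ✓
  (1,5) → (φ(1),φ(5)) = (1,6) ∈ E(G2) ✓
  (1,7) → (φ(1),φ(7)) = (0,6) ∈ E(G2) ✓
  (2,3) → (φ(2),φ(3)) = (2,9) ∈ E(G2) ✓
  (2,4) → (φ(2),φ(4)) = (3,9) ∈ E(G2) ✓
  (2,8) → (φ(2),φ(8)) = (5,9) ∈ E(G2) ✓
  (3,6) → (φ(3),φ(6)) = (2,8) ∈ E(G2) ✓
  (3,7) → (φ(3),φ(7)) = (0,2) ∈ E(G2) ✓
  (5,6) → (φ(5),φ(6)) = (1,8) ∈ E(G2) ✓
  (5,7) → (φ(5),φ(7)) = (0,1) ∈ E(G2) ✓
  (6,8) → (φ(6),φ(8)) = (5,8) ∈ E(G2) ✓
  (6,9) → (φ(6),φ(9)) = (4,8) ∈ E(G2) ✓
  (7,8) → (φ(7),φ(8)) = (0,5) ∈ E(G2) ✓
All 18 edges of G1 map to edges of G2, and |E(G1)| = |E(G2)| = 18, so φ is a bijection on edges as well as vertices. Hence G1 ≅ G2.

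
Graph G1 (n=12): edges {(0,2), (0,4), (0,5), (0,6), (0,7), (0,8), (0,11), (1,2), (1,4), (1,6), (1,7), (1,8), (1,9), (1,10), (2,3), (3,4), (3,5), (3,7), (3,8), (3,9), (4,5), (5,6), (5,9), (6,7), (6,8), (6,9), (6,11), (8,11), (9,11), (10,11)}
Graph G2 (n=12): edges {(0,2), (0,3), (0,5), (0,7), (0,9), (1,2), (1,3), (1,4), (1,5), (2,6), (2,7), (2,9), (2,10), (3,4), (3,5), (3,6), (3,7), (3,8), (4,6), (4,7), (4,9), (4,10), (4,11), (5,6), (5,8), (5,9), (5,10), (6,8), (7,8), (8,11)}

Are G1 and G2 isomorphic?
Yes, isomorphic

The graphs are isomorphic.
One valid mapping φ: V(G1) → V(G2): 0→5, 1→4, 2→10, 3→2, 4→9, 5→0, 6→3, 7→1, 8→6, 9→7, 10→11, 11→8

Verify φ preserves adjacency — for each edge of G1, its image is an edge of G2:
  (0,2) → (φ(0),φ(2)) = (5,10) ∈ E(G2) ✓
  (0,4) → (φ(0),φ(4)) = (5,9) ∈ E(G2) ✓
  (0,5) → (φ(0),φ(5)) = (0,5) ∈ E(G2) ✓
  (0,6) → (φ(0),φ(6)) = (3,5) ∈ E(G2) ✓
  (0,7) → (φ(0),φ(7)) = (1,5) ∈ E(G2) ✓
  (0,8) → (φ(0),φ(8)) = (5,6) ∈ E(G2) ✓
  (0,11) → (φ(0),φ(11)) = (5,8) ∈ E(G2) ✓
  (1,2) → (φ(1),φ(2)) = (4,10) ∈ E(G2) ✓
  (1,4) → (φ(1),φ(4)) = (4,9) ∈ E(G2) ✓
  (1,6) → (φ(1),φ(6)) = (3,4) ∈ E(G2) ✓
  (1,7) → (φ(1),φ(7)) = (1,4) ∈ E(G2) ✓
  (1,8) → (φ(1),φ(8)) = (4,6) ∈ E(G2) ✓
  (1,9) → (φ(1),φ(9)) = (4,7) ∈ E(G2) ✓
  (1,10) → (φ(1),φ(10)) = (4,11) ∈ E(G2) ✓
  (2,3) → (φ(2),φ(3)) = (2,10) ∈ E(G2) ✓
  (3,4) → (φ(3),φ(4)) = (2,9) ∈ E(G2) ✓
  (3,5) → (φ(3),φ(5)) = (0,2) ∈ E(G2) ✓
  (3,7) → (φ(3),φ(7)) = (1,2) ∈ E(G2) ✓
  (3,8) → (φ(3),φ(8)) = (2,6) ∈ E(G2) ✓
  (3,9) → (φ(3),φ(9)) = (2,7) ∈ E(G2) ✓
  (4,5) → (φ(4),φ(5)) = (0,9) ∈ E(G2) ✓
  (5,6) → (φ(5),φ(6)) = (0,3) ∈ E(G2) ✓
  (5,9) → (φ(5),φ(9)) = (0,7) ∈ E(G2) ✓
  (6,7) → (φ(6),φ(7)) = (1,3) ∈ E(G2) ✓
  (6,8) → (φ(6),φ(8)) = (3,6) ∈ E(G2) ✓
  (6,9) → (φ(6),φ(9)) = (3,7) ∈ E(G2) ✓
  (6,11) → (φ(6),φ(11)) = (3,8) ∈ E(G2) ✓
  (8,11) → (φ(8),φ(11)) = (6,8) ∈ E(G2) ✓
  (9,11) → (φ(9),φ(11)) = (7,8) ∈ E(G2) ✓
  (10,11) → (φ(10),φ(11)) = (8,11) ∈ E(G2) ✓
All 30 edges of G1 map to edges of G2, and |E(G1)| = |E(G2)| = 30, so φ is a bijection on edges as well as vertices. Hence G1 ≅ G2.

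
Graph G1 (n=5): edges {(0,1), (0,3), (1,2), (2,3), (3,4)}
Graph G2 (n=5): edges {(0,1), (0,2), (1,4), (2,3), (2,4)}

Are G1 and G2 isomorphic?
Yes, isomorphic

The graphs are isomorphic.
One valid mapping φ: V(G1) → V(G2): 0→4, 1→1, 2→0, 3→2, 4→3

Verify φ preserves adjacency — for each edge of G1, its image is an edge of G2:
  (0,1) → (φ(0),φ(1)) = (1,4) ∈ E(G2) ✓
  (0,3) → (φ(0),φ(3)) = (2,4) ∈ E(G2) ✓
  (1,2) → (φ(1),φ(2)) = (0,1) ∈ E(G2) ✓
  (2,3) → (φ(2),φ(3)) = (0,2) ∈ E(G2) ✓
  (3,4) → (φ(3),φ(4)) = (2,3) ∈ E(G2) ✓
All 5 edges of G1 map to edges of G2, and |E(G1)| = |E(G2)| = 5, so φ is a bijection on edges as well as vertices. Hence G1 ≅ G2.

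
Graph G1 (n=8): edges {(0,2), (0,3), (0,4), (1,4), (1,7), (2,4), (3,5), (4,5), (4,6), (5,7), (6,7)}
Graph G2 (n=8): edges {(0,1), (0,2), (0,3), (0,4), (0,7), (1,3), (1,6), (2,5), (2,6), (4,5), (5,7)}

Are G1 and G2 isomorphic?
Yes, isomorphic

The graphs are isomorphic.
One valid mapping φ: V(G1) → V(G2): 0→1, 1→4, 2→3, 3→6, 4→0, 5→2, 6→7, 7→5

Verify φ preserves adjacency — for each edge of G1, its image is an edge of G2:
  (0,2) → (φ(0),φ(2)) = (1,3) ∈ E(G2) ✓
  (0,3) → (φ(0),φ(3)) = (1,6) ∈ E(G2) ✓
  (0,4) → (φ(0),φ(4)) = (0,1) ∈ E(G2) ✓
  (1,4) → (φ(1),φ(4)) = (0,4) ∈ E(G2) ✓
  (1,7) → (φ(1),φ(7)) = (4,5) ∈ E(G2) ✓
  (2,4) → (φ(2),φ(4)) = (0,3) ∈ E(G2) ✓
  (3,5) → (φ(3),φ(5)) = (2,6) ∈ E(G2) ✓
  (4,5) → (φ(4),φ(5)) = (0,2) ∈ E(G2) ✓
  (4,6) → (φ(4),φ(6)) = (0,7) ∈ E(G2) ✓
  (5,7) → (φ(5),φ(7)) = (2,5) ∈ E(G2) ✓
  (6,7) → (φ(6),φ(7)) = (5,7) ∈ E(G2) ✓
All 11 edges of G1 map to edges of G2, and |E(G1)| = |E(G2)| = 11, so φ is a bijection on edges as well as vertices. Hence G1 ≅ G2.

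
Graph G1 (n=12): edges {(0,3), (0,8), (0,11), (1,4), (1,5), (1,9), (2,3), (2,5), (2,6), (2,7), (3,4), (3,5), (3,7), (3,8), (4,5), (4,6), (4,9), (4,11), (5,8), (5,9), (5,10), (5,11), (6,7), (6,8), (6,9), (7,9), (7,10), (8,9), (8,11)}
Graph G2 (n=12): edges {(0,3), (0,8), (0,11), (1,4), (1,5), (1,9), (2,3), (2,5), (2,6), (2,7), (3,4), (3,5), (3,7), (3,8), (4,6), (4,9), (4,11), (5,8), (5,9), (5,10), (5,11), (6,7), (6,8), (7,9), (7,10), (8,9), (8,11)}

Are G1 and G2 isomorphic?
No, not isomorphic

The graphs are NOT isomorphic.

Counting edges: G1 has 29 edge(s); G2 has 27 edge(s).
Edge count is an isomorphism invariant (a bijection on vertices induces a bijection on edges), so differing edge counts rule out isomorphism.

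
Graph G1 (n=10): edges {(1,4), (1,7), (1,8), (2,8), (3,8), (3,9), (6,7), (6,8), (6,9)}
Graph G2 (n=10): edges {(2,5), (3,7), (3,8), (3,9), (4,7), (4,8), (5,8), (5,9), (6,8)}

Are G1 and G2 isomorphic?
Yes, isomorphic

The graphs are isomorphic.
One valid mapping φ: V(G1) → V(G2): 0→0, 1→5, 2→6, 3→4, 4→2, 5→1, 6→3, 7→9, 8→8, 9→7

Verify φ preserves adjacency — for each edge of G1, its image is an edge of G2:
  (1,4) → (φ(1),φ(4)) = (2,5) ∈ E(G2) ✓
  (1,7) → (φ(1),φ(7)) = (5,9) ∈ E(G2) ✓
  (1,8) → (φ(1),φ(8)) = (5,8) ∈ E(G2) ✓
  (2,8) → (φ(2),φ(8)) = (6,8) ∈ E(G2) ✓
  (3,8) → (φ(3),φ(8)) = (4,8) ∈ E(G2) ✓
  (3,9) → (φ(3),φ(9)) = (4,7) ∈ E(G2) ✓
  (6,7) → (φ(6),φ(7)) = (3,9) ∈ E(G2) ✓
  (6,8) → (φ(6),φ(8)) = (3,8) ∈ E(G2) ✓
  (6,9) → (φ(6),φ(9)) = (3,7) ∈ E(G2) ✓
All 9 edges of G1 map to edges of G2, and |E(G1)| = |E(G2)| = 9, so φ is a bijection on edges as well as vertices. Hence G1 ≅ G2.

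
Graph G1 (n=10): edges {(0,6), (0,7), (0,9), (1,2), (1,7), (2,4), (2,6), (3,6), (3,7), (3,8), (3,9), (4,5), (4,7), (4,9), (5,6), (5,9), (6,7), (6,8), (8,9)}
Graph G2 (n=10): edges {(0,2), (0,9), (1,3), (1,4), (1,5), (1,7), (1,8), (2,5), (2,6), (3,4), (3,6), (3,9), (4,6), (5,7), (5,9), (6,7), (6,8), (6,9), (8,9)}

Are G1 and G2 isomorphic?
Yes, isomorphic

The graphs are isomorphic.
One valid mapping φ: V(G1) → V(G2): 0→8, 1→0, 2→2, 3→3, 4→5, 5→7, 6→6, 7→9, 8→4, 9→1

Verify φ preserves adjacency — for each edge of G1, its image is an edge of G2:
  (0,6) → (φ(0),φ(6)) = (6,8) ∈ E(G2) ✓
  (0,7) → (φ(0),φ(7)) = (8,9) ∈ E(G2) ✓
  (0,9) → (φ(0),φ(9)) = (1,8) ∈ E(G2) ✓
  (1,2) → (φ(1),φ(2)) = (0,2) ∈ E(G2) ✓
  (1,7) → (φ(1),φ(7)) = (0,9) ∈ E(G2) ✓
  (2,4) → (φ(2),φ(4)) = (2,5) ∈ E(G2) ✓
  (2,6) → (φ(2),φ(6)) = (2,6) ∈ E(G2) ✓
  (3,6) → (φ(3),φ(6)) = (3,6) ∈ E(G2) ✓
  (3,7) → (φ(3),φ(7)) = (3,9) ∈ E(G2) ✓
  (3,8) → (φ(3),φ(8)) = (3,4) ∈ E(G2) ✓
  (3,9) → (φ(3),φ(9)) = (1,3) ∈ E(G2) ✓
  (4,5) → (φ(4),φ(5)) = (5,7) ∈ E(G2) ✓
  (4,7) → (φ(4),φ(7)) = (5,9) ∈ E(G2) ✓
  (4,9) → (φ(4),φ(9)) = (1,5) ∈ E(G2) ✓
  (5,6) → (φ(5),φ(6)) = (6,7) ∈ E(G2) ✓
  (5,9) → (φ(5),φ(9)) = (1,7) ∈ E(G2) ✓
  (6,7) → (φ(6),φ(7)) = (6,9) ∈ E(G2) ✓
  (6,8) → (φ(6),φ(8)) = (4,6) ∈ E(G2) ✓
  (8,9) → (φ(8),φ(9)) = (1,4) ∈ E(G2) ✓
All 19 edges of G1 map to edges of G2, and |E(G1)| = |E(G2)| = 19, so φ is a bijection on edges as well as vertices. Hence G1 ≅ G2.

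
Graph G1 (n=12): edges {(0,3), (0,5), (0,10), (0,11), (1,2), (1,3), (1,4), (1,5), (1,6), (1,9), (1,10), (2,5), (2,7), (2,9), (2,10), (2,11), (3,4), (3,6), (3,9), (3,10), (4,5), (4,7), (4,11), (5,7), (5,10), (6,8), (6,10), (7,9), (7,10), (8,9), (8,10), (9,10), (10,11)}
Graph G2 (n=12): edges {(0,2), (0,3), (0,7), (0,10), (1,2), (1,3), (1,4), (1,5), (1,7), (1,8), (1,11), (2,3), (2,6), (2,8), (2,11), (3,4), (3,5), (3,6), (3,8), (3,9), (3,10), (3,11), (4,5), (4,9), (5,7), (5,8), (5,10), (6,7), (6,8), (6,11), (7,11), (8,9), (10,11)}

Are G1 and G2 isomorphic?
Yes, isomorphic

The graphs are isomorphic.
One valid mapping φ: V(G1) → V(G2): 0→10, 1→1, 2→2, 3→5, 4→7, 5→11, 6→4, 7→6, 8→9, 9→8, 10→3, 11→0

Verify φ preserves adjacency — for each edge of G1, its image is an edge of G2:
  (0,3) → (φ(0),φ(3)) = (5,10) ∈ E(G2) ✓
  (0,5) → (φ(0),φ(5)) = (10,11) ∈ E(G2) ✓
  (0,10) → (φ(0),φ(10)) = (3,10) ∈ E(G2) ✓
  (0,11) → (φ(0),φ(11)) = (0,10) ∈ E(G2) ✓
  (1,2) → (φ(1),φ(2)) = (1,2) ∈ E(G2) ✓
  (1,3) → (φ(1),φ(3)) = (1,5) ∈ E(G2) ✓
  (1,4) → (φ(1),φ(4)) = (1,7) ∈ E(G2) ✓
  (1,5) → (φ(1),φ(5)) = (1,11) ∈ E(G2) ✓
  (1,6) → (φ(1),φ(6)) = (1,4) ∈ E(G2) ✓
  (1,9) → (φ(1),φ(9)) = (1,8) ∈ E(G2) ✓
  (1,10) → (φ(1),φ(10)) = (1,3) ∈ E(G2) ✓
  (2,5) → (φ(2),φ(5)) = (2,11) ∈ E(G2) ✓
  (2,7) → (φ(2),φ(7)) = (2,6) ∈ E(G2) ✓
  (2,9) → (φ(2),φ(9)) = (2,8) ∈ E(G2) ✓
  (2,10) → (φ(2),φ(10)) = (2,3) ∈ E(G2) ✓
  (2,11) → (φ(2),φ(11)) = (0,2) ∈ E(G2) ✓
  (3,4) → (φ(3),φ(4)) = (5,7) ∈ E(G2) ✓
  (3,6) → (φ(3),φ(6)) = (4,5) ∈ E(G2) ✓
  (3,9) → (φ(3),φ(9)) = (5,8) ∈ E(G2) ✓
  (3,10) → (φ(3),φ(10)) = (3,5) ∈ E(G2) ✓
  (4,5) → (φ(4),φ(5)) = (7,11) ∈ E(G2) ✓
  (4,7) → (φ(4),φ(7)) = (6,7) ∈ E(G2) ✓
  (4,11) → (φ(4),φ(11)) = (0,7) ∈ E(G2) ✓
  (5,7) → (φ(5),φ(7)) = (6,11) ∈ E(G2) ✓
  (5,10) → (φ(5),φ(10)) = (3,11) ∈ E(G2) ✓
  (6,8) → (φ(6),φ(8)) = (4,9) ∈ E(G2) ✓
  (6,10) → (φ(6),φ(10)) = (3,4) ∈ E(G2) ✓
  (7,9) → (φ(7),φ(9)) = (6,8) ∈ E(G2) ✓
  (7,10) → (φ(7),φ(10)) = (3,6) ∈ E(G2) ✓
  (8,9) → (φ(8),φ(9)) = (8,9) ∈ E(G2) ✓
  (8,10) → (φ(8),φ(10)) = (3,9) ∈ E(G2) ✓
  (9,10) → (φ(9),φ(10)) = (3,8) ∈ E(G2) ✓
  (10,11) → (φ(10),φ(11)) = (0,3) ∈ E(G2) ✓
All 33 edges of G1 map to edges of G2, and |E(G1)| = |E(G2)| = 33, so φ is a bijection on edges as well as vertices. Hence G1 ≅ G2.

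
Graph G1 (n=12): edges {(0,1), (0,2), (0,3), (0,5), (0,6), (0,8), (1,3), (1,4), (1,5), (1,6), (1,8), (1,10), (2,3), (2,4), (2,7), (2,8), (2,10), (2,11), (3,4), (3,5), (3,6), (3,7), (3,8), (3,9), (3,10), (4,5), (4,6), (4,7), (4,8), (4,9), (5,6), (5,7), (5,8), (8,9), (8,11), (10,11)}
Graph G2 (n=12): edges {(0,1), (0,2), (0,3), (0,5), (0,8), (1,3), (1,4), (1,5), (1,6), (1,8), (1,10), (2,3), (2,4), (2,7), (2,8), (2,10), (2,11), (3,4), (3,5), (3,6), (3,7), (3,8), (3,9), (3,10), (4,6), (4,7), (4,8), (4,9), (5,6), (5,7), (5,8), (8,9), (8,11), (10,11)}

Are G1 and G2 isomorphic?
No, not isomorphic

The graphs are NOT isomorphic.

Counting edges: G1 has 36 edge(s); G2 has 34 edge(s).
Edge count is an isomorphism invariant (a bijection on vertices induces a bijection on edges), so differing edge counts rule out isomorphism.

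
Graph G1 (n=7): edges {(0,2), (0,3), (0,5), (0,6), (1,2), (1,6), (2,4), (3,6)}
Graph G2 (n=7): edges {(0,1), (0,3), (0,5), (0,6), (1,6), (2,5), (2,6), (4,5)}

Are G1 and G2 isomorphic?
Yes, isomorphic

The graphs are isomorphic.
One valid mapping φ: V(G1) → V(G2): 0→0, 1→2, 2→5, 3→1, 4→4, 5→3, 6→6

Verify φ preserves adjacency — for each edge of G1, its image is an edge of G2:
  (0,2) → (φ(0),φ(2)) = (0,5) ∈ E(G2) ✓
  (0,3) → (φ(0),φ(3)) = (0,1) ∈ E(G2) ✓
  (0,5) → (φ(0),φ(5)) = (0,3) ∈ E(G2) ✓
  (0,6) → (φ(0),φ(6)) = (0,6) ∈ E(G2) ✓
  (1,2) → (φ(1),φ(2)) = (2,5) ∈ E(G2) ✓
  (1,6) → (φ(1),φ(6)) = (2,6) ∈ E(G2) ✓
  (2,4) → (φ(2),φ(4)) = (4,5) ∈ E(G2) ✓
  (3,6) → (φ(3),φ(6)) = (1,6) ∈ E(G2) ✓
All 8 edges of G1 map to edges of G2, and |E(G1)| = |E(G2)| = 8, so φ is a bijection on edges as well as vertices. Hence G1 ≅ G2.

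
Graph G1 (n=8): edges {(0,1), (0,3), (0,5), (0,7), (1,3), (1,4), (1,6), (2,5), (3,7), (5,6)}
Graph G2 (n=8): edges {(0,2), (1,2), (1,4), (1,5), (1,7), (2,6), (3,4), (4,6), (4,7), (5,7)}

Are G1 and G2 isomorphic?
Yes, isomorphic

The graphs are isomorphic.
One valid mapping φ: V(G1) → V(G2): 0→1, 1→4, 2→0, 3→7, 4→3, 5→2, 6→6, 7→5

Verify φ preserves adjacency — for each edge of G1, its image is an edge of G2:
  (0,1) → (φ(0),φ(1)) = (1,4) ∈ E(G2) ✓
  (0,3) → (φ(0),φ(3)) = (1,7) ∈ E(G2) ✓
  (0,5) → (φ(0),φ(5)) = (1,2) ∈ E(G2) ✓
  (0,7) → (φ(0),φ(7)) = (1,5) ∈ E(G2) ✓
  (1,3) → (φ(1),φ(3)) = (4,7) ∈ E(G2) ✓
  (1,4) → (φ(1),φ(4)) = (3,4) ∈ E(G2) ✓
  (1,6) → (φ(1),φ(6)) = (4,6) ∈ E(G2) ✓
  (2,5) → (φ(2),φ(5)) = (0,2) ∈ E(G2) ✓
  (3,7) → (φ(3),φ(7)) = (5,7) ∈ E(G2) ✓
  (5,6) → (φ(5),φ(6)) = (2,6) ∈ E(G2) ✓
All 10 edges of G1 map to edges of G2, and |E(G1)| = |E(G2)| = 10, so φ is a bijection on edges as well as vertices. Hence G1 ≅ G2.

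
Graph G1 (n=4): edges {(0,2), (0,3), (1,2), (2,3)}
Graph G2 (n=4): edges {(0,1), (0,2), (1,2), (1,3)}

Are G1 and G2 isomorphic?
Yes, isomorphic

The graphs are isomorphic.
One valid mapping φ: V(G1) → V(G2): 0→0, 1→3, 2→1, 3→2

Verify φ preserves adjacency — for each edge of G1, its image is an edge of G2:
  (0,2) → (φ(0),φ(2)) = (0,1) ∈ E(G2) ✓
  (0,3) → (φ(0),φ(3)) = (0,2) ∈ E(G2) ✓
  (1,2) → (φ(1),φ(2)) = (1,3) ∈ E(G2) ✓
  (2,3) → (φ(2),φ(3)) = (1,2) ∈ E(G2) ✓
All 4 edges of G1 map to edges of G2, and |E(G1)| = |E(G2)| = 4, so φ is a bijection on edges as well as vertices. Hence G1 ≅ G2.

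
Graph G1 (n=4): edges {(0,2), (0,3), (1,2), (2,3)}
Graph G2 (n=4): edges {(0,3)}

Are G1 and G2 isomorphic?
No, not isomorphic

The graphs are NOT isomorphic.

Degrees in G1: deg(0)=2, deg(1)=1, deg(2)=3, deg(3)=2.
Sorted degree sequence of G1: [3, 2, 2, 1].
Degrees in G2: deg(0)=1, deg(1)=0, deg(2)=0, deg(3)=1.
Sorted degree sequence of G2: [1, 1, 0, 0].
The (sorted) degree sequence is an isomorphism invariant, so since G1 and G2 have different degree sequences they cannot be isomorphic.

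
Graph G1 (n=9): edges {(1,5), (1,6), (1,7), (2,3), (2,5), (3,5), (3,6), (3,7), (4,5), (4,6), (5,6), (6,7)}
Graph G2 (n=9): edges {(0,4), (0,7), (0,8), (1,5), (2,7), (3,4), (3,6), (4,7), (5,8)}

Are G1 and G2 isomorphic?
No, not isomorphic

The graphs are NOT isomorphic.

Connected components of G1: 3 component(s) with vertex sets [[0], [8], [1, 2, 3, 4, 5, 6, 7]], sizes [1, 1, 7].
Connected components of G2: 1 component(s) with vertex sets [[0, 1, 2, 3, 4, 5, 6, 7, 8]], sizes [9].
The number of connected components (and the multiset of component sizes) is an isomorphism invariant — an isomorphism maps each component of G1 bijectively onto a component of G2. Since G1 has 3 component(s) and G2 has 1, they cannot be isomorphic.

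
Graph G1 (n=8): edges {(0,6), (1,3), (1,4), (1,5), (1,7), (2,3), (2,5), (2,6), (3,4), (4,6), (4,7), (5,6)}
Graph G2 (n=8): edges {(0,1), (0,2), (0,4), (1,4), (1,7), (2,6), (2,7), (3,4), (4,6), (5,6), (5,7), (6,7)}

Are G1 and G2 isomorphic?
Yes, isomorphic

The graphs are isomorphic.
One valid mapping φ: V(G1) → V(G2): 0→3, 1→7, 2→0, 3→2, 4→6, 5→1, 6→4, 7→5

Verify φ preserves adjacency — for each edge of G1, its image is an edge of G2:
  (0,6) → (φ(0),φ(6)) = (3,4) ∈ E(G2) ✓
  (1,3) → (φ(1),φ(3)) = (2,7) ∈ E(G2) ✓
  (1,4) → (φ(1),φ(4)) = (6,7) ∈ E(G2) ✓
  (1,5) → (φ(1),φ(5)) = (1,7) ∈ E(G2) ✓
  (1,7) → (φ(1),φ(7)) = (5,7) ∈ E(G2) ✓
  (2,3) → (φ(2),φ(3)) = (0,2) ∈ E(G2) ✓
  (2,5) → (φ(2),φ(5)) = (0,1) ∈ E(G2) ✓
  (2,6) → (φ(2),φ(6)) = (0,4) ∈ E(G2) ✓
  (3,4) → (φ(3),φ(4)) = (2,6) ∈ E(G2) ✓
  (4,6) → (φ(4),φ(6)) = (4,6) ∈ E(G2) ✓
  (4,7) → (φ(4),φ(7)) = (5,6) ∈ E(G2) ✓
  (5,6) → (φ(5),φ(6)) = (1,4) ∈ E(G2) ✓
All 12 edges of G1 map to edges of G2, and |E(G1)| = |E(G2)| = 12, so φ is a bijection on edges as well as vertices. Hence G1 ≅ G2.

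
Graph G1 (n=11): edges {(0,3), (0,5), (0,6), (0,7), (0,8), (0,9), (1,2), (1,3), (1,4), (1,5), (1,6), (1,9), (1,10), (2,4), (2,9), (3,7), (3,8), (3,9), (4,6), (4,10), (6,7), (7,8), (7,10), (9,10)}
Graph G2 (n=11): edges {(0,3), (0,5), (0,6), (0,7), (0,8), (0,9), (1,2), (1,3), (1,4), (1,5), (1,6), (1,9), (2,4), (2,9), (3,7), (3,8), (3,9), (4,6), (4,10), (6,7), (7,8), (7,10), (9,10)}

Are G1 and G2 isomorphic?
No, not isomorphic

The graphs are NOT isomorphic.

Counting edges: G1 has 24 edge(s); G2 has 23 edge(s).
Edge count is an isomorphism invariant (a bijection on vertices induces a bijection on edges), so differing edge counts rule out isomorphism.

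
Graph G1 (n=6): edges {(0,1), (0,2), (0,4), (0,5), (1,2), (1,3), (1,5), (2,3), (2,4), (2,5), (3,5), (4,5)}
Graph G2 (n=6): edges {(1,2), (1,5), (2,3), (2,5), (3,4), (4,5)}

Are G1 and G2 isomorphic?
No, not isomorphic

The graphs are NOT isomorphic.

Counting triangles (3-cliques): G1 has 10, G2 has 1.
Triangle count is an isomorphism invariant, so differing triangle counts rule out isomorphism.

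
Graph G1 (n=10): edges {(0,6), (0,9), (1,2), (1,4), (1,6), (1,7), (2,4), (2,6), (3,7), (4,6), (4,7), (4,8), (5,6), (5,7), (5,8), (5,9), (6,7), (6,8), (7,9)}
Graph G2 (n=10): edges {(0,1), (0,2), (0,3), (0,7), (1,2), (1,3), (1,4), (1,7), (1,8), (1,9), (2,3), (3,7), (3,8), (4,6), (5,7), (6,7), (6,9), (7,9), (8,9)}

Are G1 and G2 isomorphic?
Yes, isomorphic

The graphs are isomorphic.
One valid mapping φ: V(G1) → V(G2): 0→4, 1→0, 2→2, 3→5, 4→3, 5→9, 6→1, 7→7, 8→8, 9→6

Verify φ preserves adjacency — for each edge of G1, its image is an edge of G2:
  (0,6) → (φ(0),φ(6)) = (1,4) ∈ E(G2) ✓
  (0,9) → (φ(0),φ(9)) = (4,6) ∈ E(G2) ✓
  (1,2) → (φ(1),φ(2)) = (0,2) ∈ E(G2) ✓
  (1,4) → (φ(1),φ(4)) = (0,3) ∈ E(G2) ✓
  (1,6) → (φ(1),φ(6)) = (0,1) ∈ E(G2) ✓
  (1,7) → (φ(1),φ(7)) = (0,7) ∈ E(G2) ✓
  (2,4) → (φ(2),φ(4)) = (2,3) ∈ E(G2) ✓
  (2,6) → (φ(2),φ(6)) = (1,2) ∈ E(G2) ✓
  (3,7) → (φ(3),φ(7)) = (5,7) ∈ E(G2) ✓
  (4,6) → (φ(4),φ(6)) = (1,3) ∈ E(G2) ✓
  (4,7) → (φ(4),φ(7)) = (3,7) ∈ E(G2) ✓
  (4,8) → (φ(4),φ(8)) = (3,8) ∈ E(G2) ✓
  (5,6) → (φ(5),φ(6)) = (1,9) ∈ E(G2) ✓
  (5,7) → (φ(5),φ(7)) = (7,9) ∈ E(G2) ✓
  (5,8) → (φ(5),φ(8)) = (8,9) ∈ E(G2) ✓
  (5,9) → (φ(5),φ(9)) = (6,9) ∈ E(G2) ✓
  (6,7) → (φ(6),φ(7)) = (1,7) ∈ E(G2) ✓
  (6,8) → (φ(6),φ(8)) = (1,8) ∈ E(G2) ✓
  (7,9) → (φ(7),φ(9)) = (6,7) ∈ E(G2) ✓
All 19 edges of G1 map to edges of G2, and |E(G1)| = |E(G2)| = 19, so φ is a bijection on edges as well as vertices. Hence G1 ≅ G2.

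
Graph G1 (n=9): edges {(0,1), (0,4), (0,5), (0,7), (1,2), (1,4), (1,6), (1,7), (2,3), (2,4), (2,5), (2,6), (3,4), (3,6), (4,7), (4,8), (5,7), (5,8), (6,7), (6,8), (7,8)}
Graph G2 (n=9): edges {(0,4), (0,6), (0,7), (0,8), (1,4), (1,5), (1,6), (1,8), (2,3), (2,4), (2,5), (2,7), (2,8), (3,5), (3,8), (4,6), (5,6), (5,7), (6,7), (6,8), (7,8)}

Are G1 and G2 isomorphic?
Yes, isomorphic

The graphs are isomorphic.
One valid mapping φ: V(G1) → V(G2): 0→0, 1→7, 2→2, 3→3, 4→8, 5→4, 6→5, 7→6, 8→1

Verify φ preserves adjacency — for each edge of G1, its image is an edge of G2:
  (0,1) → (φ(0),φ(1)) = (0,7) ∈ E(G2) ✓
  (0,4) → (φ(0),φ(4)) = (0,8) ∈ E(G2) ✓
  (0,5) → (φ(0),φ(5)) = (0,4) ∈ E(G2) ✓
  (0,7) → (φ(0),φ(7)) = (0,6) ∈ E(G2) ✓
  (1,2) → (φ(1),φ(2)) = (2,7) ∈ E(G2) ✓
  (1,4) → (φ(1),φ(4)) = (7,8) ∈ E(G2) ✓
  (1,6) → (φ(1),φ(6)) = (5,7) ∈ E(G2) ✓
  (1,7) → (φ(1),φ(7)) = (6,7) ∈ E(G2) ✓
  (2,3) → (φ(2),φ(3)) = (2,3) ∈ E(G2) ✓
  (2,4) → (φ(2),φ(4)) = (2,8) ∈ E(G2) ✓
  (2,5) → (φ(2),φ(5)) = (2,4) ∈ E(G2) ✓
  (2,6) → (φ(2),φ(6)) = (2,5) ∈ E(G2) ✓
  (3,4) → (φ(3),φ(4)) = (3,8) ∈ E(G2) ✓
  (3,6) → (φ(3),φ(6)) = (3,5) ∈ E(G2) ✓
  (4,7) → (φ(4),φ(7)) = (6,8) ∈ E(G2) ✓
  (4,8) → (φ(4),φ(8)) = (1,8) ∈ E(G2) ✓
  (5,7) → (φ(5),φ(7)) = (4,6) ∈ E(G2) ✓
  (5,8) → (φ(5),φ(8)) = (1,4) ∈ E(G2) ✓
  (6,7) → (φ(6),φ(7)) = (5,6) ∈ E(G2) ✓
  (6,8) → (φ(6),φ(8)) = (1,5) ∈ E(G2) ✓
  (7,8) → (φ(7),φ(8)) = (1,6) ∈ E(G2) ✓
All 21 edges of G1 map to edges of G2, and |E(G1)| = |E(G2)| = 21, so φ is a bijection on edges as well as vertices. Hence G1 ≅ G2.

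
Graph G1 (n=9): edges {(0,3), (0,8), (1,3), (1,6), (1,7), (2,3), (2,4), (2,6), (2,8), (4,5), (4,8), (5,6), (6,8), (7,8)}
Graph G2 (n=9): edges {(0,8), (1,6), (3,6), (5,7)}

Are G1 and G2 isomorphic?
No, not isomorphic

The graphs are NOT isomorphic.

Connected components of G1: 1 component(s) with vertex sets [[0, 1, 2, 3, 4, 5, 6, 7, 8]], sizes [9].
Connected components of G2: 5 component(s) with vertex sets [[2], [4], [0, 8], [5, 7], [1, 3, 6]], sizes [1, 1, 2, 2, 3].
The number of connected components (and the multiset of component sizes) is an isomorphism invariant — an isomorphism maps each component of G1 bijectively onto a component of G2. Since G1 has 1 component(s) and G2 has 5, they cannot be isomorphic.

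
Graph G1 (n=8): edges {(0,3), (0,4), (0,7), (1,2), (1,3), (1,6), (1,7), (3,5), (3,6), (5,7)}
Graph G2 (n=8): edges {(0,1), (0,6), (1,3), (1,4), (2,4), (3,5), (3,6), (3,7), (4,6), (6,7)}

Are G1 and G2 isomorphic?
Yes, isomorphic

The graphs are isomorphic.
One valid mapping φ: V(G1) → V(G2): 0→4, 1→3, 2→5, 3→6, 4→2, 5→0, 6→7, 7→1

Verify φ preserves adjacency — for each edge of G1, its image is an edge of G2:
  (0,3) → (φ(0),φ(3)) = (4,6) ∈ E(G2) ✓
  (0,4) → (φ(0),φ(4)) = (2,4) ∈ E(G2) ✓
  (0,7) → (φ(0),φ(7)) = (1,4) ∈ E(G2) ✓
  (1,2) → (φ(1),φ(2)) = (3,5) ∈ E(G2) ✓
  (1,3) → (φ(1),φ(3)) = (3,6) ∈ E(G2) ✓
  (1,6) → (φ(1),φ(6)) = (3,7) ∈ E(G2) ✓
  (1,7) → (φ(1),φ(7)) = (1,3) ∈ E(G2) ✓
  (3,5) → (φ(3),φ(5)) = (0,6) ∈ E(G2) ✓
  (3,6) → (φ(3),φ(6)) = (6,7) ∈ E(G2) ✓
  (5,7) → (φ(5),φ(7)) = (0,1) ∈ E(G2) ✓
All 10 edges of G1 map to edges of G2, and |E(G1)| = |E(G2)| = 10, so φ is a bijection on edges as well as vertices. Hence G1 ≅ G2.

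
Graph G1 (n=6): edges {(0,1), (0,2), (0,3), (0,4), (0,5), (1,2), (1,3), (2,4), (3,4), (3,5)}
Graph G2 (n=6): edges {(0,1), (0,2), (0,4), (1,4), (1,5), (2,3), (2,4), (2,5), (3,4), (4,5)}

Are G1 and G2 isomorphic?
Yes, isomorphic

The graphs are isomorphic.
One valid mapping φ: V(G1) → V(G2): 0→4, 1→0, 2→1, 3→2, 4→5, 5→3

Verify φ preserves adjacency — for each edge of G1, its image is an edge of G2:
  (0,1) → (φ(0),φ(1)) = (0,4) ∈ E(G2) ✓
  (0,2) → (φ(0),φ(2)) = (1,4) ∈ E(G2) ✓
  (0,3) → (φ(0),φ(3)) = (2,4) ∈ E(G2) ✓
  (0,4) → (φ(0),φ(4)) = (4,5) ∈ E(G2) ✓
  (0,5) → (φ(0),φ(5)) = (3,4) ∈ E(G2) ✓
  (1,2) → (φ(1),φ(2)) = (0,1) ∈ E(G2) ✓
  (1,3) → (φ(1),φ(3)) = (0,2) ∈ E(G2) ✓
  (2,4) → (φ(2),φ(4)) = (1,5) ∈ E(G2) ✓
  (3,4) → (φ(3),φ(4)) = (2,5) ∈ E(G2) ✓
  (3,5) → (φ(3),φ(5)) = (2,3) ∈ E(G2) ✓
All 10 edges of G1 map to edges of G2, and |E(G1)| = |E(G2)| = 10, so φ is a bijection on edges as well as vertices. Hence G1 ≅ G2.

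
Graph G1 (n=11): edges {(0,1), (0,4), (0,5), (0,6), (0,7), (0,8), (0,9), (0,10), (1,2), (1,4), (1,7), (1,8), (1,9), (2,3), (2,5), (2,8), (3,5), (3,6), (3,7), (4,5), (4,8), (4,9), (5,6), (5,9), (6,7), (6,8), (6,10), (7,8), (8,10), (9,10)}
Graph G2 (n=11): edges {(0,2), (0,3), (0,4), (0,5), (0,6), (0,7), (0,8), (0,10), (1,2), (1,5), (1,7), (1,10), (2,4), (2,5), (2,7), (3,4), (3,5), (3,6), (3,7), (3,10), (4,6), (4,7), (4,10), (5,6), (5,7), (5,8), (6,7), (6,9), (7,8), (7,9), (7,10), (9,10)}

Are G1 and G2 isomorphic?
No, not isomorphic

The graphs are NOT isomorphic.

Counting triangles (3-cliques): G1 has 25, G2 has 36.
Triangle count is an isomorphism invariant, so differing triangle counts rule out isomorphism.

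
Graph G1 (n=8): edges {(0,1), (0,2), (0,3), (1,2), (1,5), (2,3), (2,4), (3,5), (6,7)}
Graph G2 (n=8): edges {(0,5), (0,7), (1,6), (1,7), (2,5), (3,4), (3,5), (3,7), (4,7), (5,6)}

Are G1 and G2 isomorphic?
No, not isomorphic

The graphs are NOT isomorphic.

Connected components of G1: 2 component(s) with vertex sets [[6, 7], [0, 1, 2, 3, 4, 5]], sizes [2, 6].
Connected components of G2: 1 component(s) with vertex sets [[0, 1, 2, 3, 4, 5, 6, 7]], sizes [8].
The number of connected components (and the multiset of component sizes) is an isomorphism invariant — an isomorphism maps each component of G1 bijectively onto a component of G2. Since G1 has 2 component(s) and G2 has 1, they cannot be isomorphic.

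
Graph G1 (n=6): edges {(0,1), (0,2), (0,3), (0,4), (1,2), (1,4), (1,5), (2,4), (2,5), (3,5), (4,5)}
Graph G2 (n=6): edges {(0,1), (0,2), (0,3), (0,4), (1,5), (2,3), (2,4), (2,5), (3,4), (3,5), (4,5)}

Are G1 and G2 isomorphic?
Yes, isomorphic

The graphs are isomorphic.
One valid mapping φ: V(G1) → V(G2): 0→5, 1→4, 2→3, 3→1, 4→2, 5→0

Verify φ preserves adjacency — for each edge of G1, its image is an edge of G2:
  (0,1) → (φ(0),φ(1)) = (4,5) ∈ E(G2) ✓
  (0,2) → (φ(0),φ(2)) = (3,5) ∈ E(G2) ✓
  (0,3) → (φ(0),φ(3)) = (1,5) ∈ E(G2) ✓
  (0,4) → (φ(0),φ(4)) = (2,5) ∈ E(G2) ✓
  (1,2) → (φ(1),φ(2)) = (3,4) ∈ E(G2) ✓
  (1,4) → (φ(1),φ(4)) = (2,4) ∈ E(G2) ✓
  (1,5) → (φ(1),φ(5)) = (0,4) ∈ E(G2) ✓
  (2,4) → (φ(2),φ(4)) = (2,3) ∈ E(G2) ✓
  (2,5) → (φ(2),φ(5)) = (0,3) ∈ E(G2) ✓
  (3,5) → (φ(3),φ(5)) = (0,1) ∈ E(G2) ✓
  (4,5) → (φ(4),φ(5)) = (0,2) ∈ E(G2) ✓
All 11 edges of G1 map to edges of G2, and |E(G1)| = |E(G2)| = 11, so φ is a bijection on edges as well as vertices. Hence G1 ≅ G2.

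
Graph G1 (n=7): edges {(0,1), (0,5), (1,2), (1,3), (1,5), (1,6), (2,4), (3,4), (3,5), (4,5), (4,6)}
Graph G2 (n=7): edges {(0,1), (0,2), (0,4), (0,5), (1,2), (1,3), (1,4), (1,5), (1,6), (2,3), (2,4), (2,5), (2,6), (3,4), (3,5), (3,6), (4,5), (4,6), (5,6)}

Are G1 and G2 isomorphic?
No, not isomorphic

The graphs are NOT isomorphic.

Counting triangles (3-cliques): G1 has 3, G2 has 26.
Triangle count is an isomorphism invariant, so differing triangle counts rule out isomorphism.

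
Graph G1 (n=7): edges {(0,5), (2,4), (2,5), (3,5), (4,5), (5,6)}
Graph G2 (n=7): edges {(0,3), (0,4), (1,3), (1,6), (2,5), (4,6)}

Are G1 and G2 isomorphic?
No, not isomorphic

The graphs are NOT isomorphic.

Degrees in G1: deg(0)=1, deg(1)=0, deg(2)=2, deg(3)=1, deg(4)=2, deg(5)=5, deg(6)=1.
Sorted degree sequence of G1: [5, 2, 2, 1, 1, 1, 0].
Degrees in G2: deg(0)=2, deg(1)=2, deg(2)=1, deg(3)=2, deg(4)=2, deg(5)=1, deg(6)=2.
Sorted degree sequence of G2: [2, 2, 2, 2, 2, 1, 1].
The (sorted) degree sequence is an isomorphism invariant, so since G1 and G2 have different degree sequences they cannot be isomorphic.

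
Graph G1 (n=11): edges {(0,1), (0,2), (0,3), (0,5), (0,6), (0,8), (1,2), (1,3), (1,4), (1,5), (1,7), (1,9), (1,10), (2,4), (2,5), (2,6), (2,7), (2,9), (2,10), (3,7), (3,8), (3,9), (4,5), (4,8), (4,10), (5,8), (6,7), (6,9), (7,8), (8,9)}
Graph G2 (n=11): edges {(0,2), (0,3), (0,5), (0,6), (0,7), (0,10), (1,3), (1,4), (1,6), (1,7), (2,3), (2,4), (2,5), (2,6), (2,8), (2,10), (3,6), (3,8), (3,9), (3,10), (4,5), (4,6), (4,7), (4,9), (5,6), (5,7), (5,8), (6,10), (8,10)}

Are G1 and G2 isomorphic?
No, not isomorphic

The graphs are NOT isomorphic.

Degrees in G1: deg(0)=6, deg(1)=8, deg(2)=8, deg(3)=5, deg(4)=5, deg(5)=5, deg(6)=4, deg(7)=5, deg(8)=6, deg(9)=5, deg(10)=3.
Sorted degree sequence of G1: [8, 8, 6, 6, 5, 5, 5, 5, 5, 4, 3].
Degrees in G2: deg(0)=6, deg(1)=4, deg(2)=7, deg(3)=7, deg(4)=6, deg(5)=6, deg(6)=7, deg(7)=4, deg(8)=4, deg(9)=2, deg(10)=5.
Sorted degree sequence of G2: [7, 7, 7, 6, 6, 6, 5, 4, 4, 4, 2].
The (sorted) degree sequence is an isomorphism invariant, so since G1 and G2 have different degree sequences they cannot be isomorphic.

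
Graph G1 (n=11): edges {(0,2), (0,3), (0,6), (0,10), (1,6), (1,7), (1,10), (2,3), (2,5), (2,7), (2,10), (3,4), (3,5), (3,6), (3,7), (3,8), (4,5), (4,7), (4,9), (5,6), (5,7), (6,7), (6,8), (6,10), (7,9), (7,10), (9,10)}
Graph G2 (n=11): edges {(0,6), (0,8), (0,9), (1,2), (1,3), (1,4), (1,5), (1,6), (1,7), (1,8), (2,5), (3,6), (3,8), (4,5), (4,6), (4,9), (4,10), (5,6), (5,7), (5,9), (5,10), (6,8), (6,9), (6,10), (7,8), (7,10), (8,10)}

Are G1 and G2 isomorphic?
Yes, isomorphic

The graphs are isomorphic.
One valid mapping φ: V(G1) → V(G2): 0→7, 1→3, 2→10, 3→5, 4→9, 5→4, 6→1, 7→6, 8→2, 9→0, 10→8

Verify φ preserves adjacency — for each edge of G1, its image is an edge of G2:
  (0,2) → (φ(0),φ(2)) = (7,10) ∈ E(G2) ✓
  (0,3) → (φ(0),φ(3)) = (5,7) ∈ E(G2) ✓
  (0,6) → (φ(0),φ(6)) = (1,7) ∈ E(G2) ✓
  (0,10) → (φ(0),φ(10)) = (7,8) ∈ E(G2) ✓
  (1,6) → (φ(1),φ(6)) = (1,3) ∈ E(G2) ✓
  (1,7) → (φ(1),φ(7)) = (3,6) ∈ E(G2) ✓
  (1,10) → (φ(1),φ(10)) = (3,8) ∈ E(G2) ✓
  (2,3) → (φ(2),φ(3)) = (5,10) ∈ E(G2) ✓
  (2,5) → (φ(2),φ(5)) = (4,10) ∈ E(G2) ✓
  (2,7) → (φ(2),φ(7)) = (6,10) ∈ E(G2) ✓
  (2,10) → (φ(2),φ(10)) = (8,10) ∈ E(G2) ✓
  (3,4) → (φ(3),φ(4)) = (5,9) ∈ E(G2) ✓
  (3,5) → (φ(3),φ(5)) = (4,5) ∈ E(G2) ✓
  (3,6) → (φ(3),φ(6)) = (1,5) ∈ E(G2) ✓
  (3,7) → (φ(3),φ(7)) = (5,6) ∈ E(G2) ✓
  (3,8) → (φ(3),φ(8)) = (2,5) ∈ E(G2) ✓
  (4,5) → (φ(4),φ(5)) = (4,9) ∈ E(G2) ✓
  (4,7) → (φ(4),φ(7)) = (6,9) ∈ E(G2) ✓
  (4,9) → (φ(4),φ(9)) = (0,9) ∈ E(G2) ✓
  (5,6) → (φ(5),φ(6)) = (1,4) ∈ E(G2) ✓
  (5,7) → (φ(5),φ(7)) = (4,6) ∈ E(G2) ✓
  (6,7) → (φ(6),φ(7)) = (1,6) ∈ E(G2) ✓
  (6,8) → (φ(6),φ(8)) = (1,2) ∈ E(G2) ✓
  (6,10) → (φ(6),φ(10)) = (1,8) ∈ E(G2) ✓
  (7,9) → (φ(7),φ(9)) = (0,6) ∈ E(G2) ✓
  (7,10) → (φ(7),φ(10)) = (6,8) ∈ E(G2) ✓
  (9,10) → (φ(9),φ(10)) = (0,8) ∈ E(G2) ✓
All 27 edges of G1 map to edges of G2, and |E(G1)| = |E(G2)| = 27, so φ is a bijection on edges as well as vertices. Hence G1 ≅ G2.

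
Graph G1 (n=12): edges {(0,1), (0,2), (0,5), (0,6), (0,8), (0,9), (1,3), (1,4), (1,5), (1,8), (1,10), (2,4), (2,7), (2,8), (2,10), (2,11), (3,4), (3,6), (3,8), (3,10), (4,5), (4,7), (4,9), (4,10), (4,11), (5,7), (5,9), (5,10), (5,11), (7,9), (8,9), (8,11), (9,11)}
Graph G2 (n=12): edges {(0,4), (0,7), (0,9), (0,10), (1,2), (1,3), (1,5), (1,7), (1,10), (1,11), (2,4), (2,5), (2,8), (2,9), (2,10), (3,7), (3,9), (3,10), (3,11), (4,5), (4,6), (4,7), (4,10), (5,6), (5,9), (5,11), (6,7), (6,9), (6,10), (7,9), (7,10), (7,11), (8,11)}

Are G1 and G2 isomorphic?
Yes, isomorphic

The graphs are isomorphic.
One valid mapping φ: V(G1) → V(G2): 0→2, 1→1, 2→9, 3→11, 4→7, 5→10, 6→8, 7→0, 8→5, 9→4, 10→3, 11→6

Verify φ preserves adjacency — for each edge of G1, its image is an edge of G2:
  (0,1) → (φ(0),φ(1)) = (1,2) ∈ E(G2) ✓
  (0,2) → (φ(0),φ(2)) = (2,9) ∈ E(G2) ✓
  (0,5) → (φ(0),φ(5)) = (2,10) ∈ E(G2) ✓
  (0,6) → (φ(0),φ(6)) = (2,8) ∈ E(G2) ✓
  (0,8) → (φ(0),φ(8)) = (2,5) ∈ E(G2) ✓
  (0,9) → (φ(0),φ(9)) = (2,4) ∈ E(G2) ✓
  (1,3) → (φ(1),φ(3)) = (1,11) ∈ E(G2) ✓
  (1,4) → (φ(1),φ(4)) = (1,7) ∈ E(G2) ✓
  (1,5) → (φ(1),φ(5)) = (1,10) ∈ E(G2) ✓
  (1,8) → (φ(1),φ(8)) = (1,5) ∈ E(G2) ✓
  (1,10) → (φ(1),φ(10)) = (1,3) ∈ E(G2) ✓
  (2,4) → (φ(2),φ(4)) = (7,9) ∈ E(G2) ✓
  (2,7) → (φ(2),φ(7)) = (0,9) ∈ E(G2) ✓
  (2,8) → (φ(2),φ(8)) = (5,9) ∈ E(G2) ✓
  (2,10) → (φ(2),φ(10)) = (3,9) ∈ E(G2) ✓
  (2,11) → (φ(2),φ(11)) = (6,9) ∈ E(G2) ✓
  (3,4) → (φ(3),φ(4)) = (7,11) ∈ E(G2) ✓
  (3,6) → (φ(3),φ(6)) = (8,11) ∈ E(G2) ✓
  (3,8) → (φ(3),φ(8)) = (5,11) ∈ E(G2) ✓
  (3,10) → (φ(3),φ(10)) = (3,11) ∈ E(G2) ✓
  (4,5) → (φ(4),φ(5)) = (7,10) ∈ E(G2) ✓
  (4,7) → (φ(4),φ(7)) = (0,7) ∈ E(G2) ✓
  (4,9) → (φ(4),φ(9)) = (4,7) ∈ E(G2) ✓
  (4,10) → (φ(4),φ(10)) = (3,7) ∈ E(G2) ✓
  (4,11) → (φ(4),φ(11)) = (6,7) ∈ E(G2) ✓
  (5,7) → (φ(5),φ(7)) = (0,10) ∈ E(G2) ✓
  (5,9) → (φ(5),φ(9)) = (4,10) ∈ E(G2) ✓
  (5,10) → (φ(5),φ(10)) = (3,10) ∈ E(G2) ✓
  (5,11) → (φ(5),φ(11)) = (6,10) ∈ E(G2) ✓
  (7,9) → (φ(7),φ(9)) = (0,4) ∈ E(G2) ✓
  (8,9) → (φ(8),φ(9)) = (4,5) ∈ E(G2) ✓
  (8,11) → (φ(8),φ(11)) = (5,6) ∈ E(G2) ✓
  (9,11) → (φ(9),φ(11)) = (4,6) ∈ E(G2) ✓
All 33 edges of G1 map to edges of G2, and |E(G1)| = |E(G2)| = 33, so φ is a bijection on edges as well as vertices. Hence G1 ≅ G2.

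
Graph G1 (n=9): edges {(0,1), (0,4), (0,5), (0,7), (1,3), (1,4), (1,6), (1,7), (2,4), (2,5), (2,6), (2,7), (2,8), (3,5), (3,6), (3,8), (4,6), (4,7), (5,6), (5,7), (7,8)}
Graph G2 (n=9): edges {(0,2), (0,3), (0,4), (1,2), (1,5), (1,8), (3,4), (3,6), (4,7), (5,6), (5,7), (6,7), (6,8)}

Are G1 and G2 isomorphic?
No, not isomorphic

The graphs are NOT isomorphic.

Counting triangles (3-cliques): G1 has 13, G2 has 2.
Triangle count is an isomorphism invariant, so differing triangle counts rule out isomorphism.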